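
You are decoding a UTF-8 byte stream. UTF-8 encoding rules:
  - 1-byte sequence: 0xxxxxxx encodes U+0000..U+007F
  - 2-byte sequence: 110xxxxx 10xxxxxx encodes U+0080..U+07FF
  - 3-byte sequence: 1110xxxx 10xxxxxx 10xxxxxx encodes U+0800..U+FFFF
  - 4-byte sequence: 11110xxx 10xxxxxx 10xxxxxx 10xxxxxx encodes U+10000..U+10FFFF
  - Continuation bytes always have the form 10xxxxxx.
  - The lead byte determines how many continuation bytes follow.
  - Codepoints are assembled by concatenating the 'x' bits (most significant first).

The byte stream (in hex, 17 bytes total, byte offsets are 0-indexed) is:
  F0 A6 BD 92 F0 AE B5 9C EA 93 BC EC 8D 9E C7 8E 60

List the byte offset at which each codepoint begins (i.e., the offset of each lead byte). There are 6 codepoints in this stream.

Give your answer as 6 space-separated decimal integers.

Byte[0]=F0: 4-byte lead, need 3 cont bytes. acc=0x0
Byte[1]=A6: continuation. acc=(acc<<6)|0x26=0x26
Byte[2]=BD: continuation. acc=(acc<<6)|0x3D=0x9BD
Byte[3]=92: continuation. acc=(acc<<6)|0x12=0x26F52
Completed: cp=U+26F52 (starts at byte 0)
Byte[4]=F0: 4-byte lead, need 3 cont bytes. acc=0x0
Byte[5]=AE: continuation. acc=(acc<<6)|0x2E=0x2E
Byte[6]=B5: continuation. acc=(acc<<6)|0x35=0xBB5
Byte[7]=9C: continuation. acc=(acc<<6)|0x1C=0x2ED5C
Completed: cp=U+2ED5C (starts at byte 4)
Byte[8]=EA: 3-byte lead, need 2 cont bytes. acc=0xA
Byte[9]=93: continuation. acc=(acc<<6)|0x13=0x293
Byte[10]=BC: continuation. acc=(acc<<6)|0x3C=0xA4FC
Completed: cp=U+A4FC (starts at byte 8)
Byte[11]=EC: 3-byte lead, need 2 cont bytes. acc=0xC
Byte[12]=8D: continuation. acc=(acc<<6)|0x0D=0x30D
Byte[13]=9E: continuation. acc=(acc<<6)|0x1E=0xC35E
Completed: cp=U+C35E (starts at byte 11)
Byte[14]=C7: 2-byte lead, need 1 cont bytes. acc=0x7
Byte[15]=8E: continuation. acc=(acc<<6)|0x0E=0x1CE
Completed: cp=U+01CE (starts at byte 14)
Byte[16]=60: 1-byte ASCII. cp=U+0060

Answer: 0 4 8 11 14 16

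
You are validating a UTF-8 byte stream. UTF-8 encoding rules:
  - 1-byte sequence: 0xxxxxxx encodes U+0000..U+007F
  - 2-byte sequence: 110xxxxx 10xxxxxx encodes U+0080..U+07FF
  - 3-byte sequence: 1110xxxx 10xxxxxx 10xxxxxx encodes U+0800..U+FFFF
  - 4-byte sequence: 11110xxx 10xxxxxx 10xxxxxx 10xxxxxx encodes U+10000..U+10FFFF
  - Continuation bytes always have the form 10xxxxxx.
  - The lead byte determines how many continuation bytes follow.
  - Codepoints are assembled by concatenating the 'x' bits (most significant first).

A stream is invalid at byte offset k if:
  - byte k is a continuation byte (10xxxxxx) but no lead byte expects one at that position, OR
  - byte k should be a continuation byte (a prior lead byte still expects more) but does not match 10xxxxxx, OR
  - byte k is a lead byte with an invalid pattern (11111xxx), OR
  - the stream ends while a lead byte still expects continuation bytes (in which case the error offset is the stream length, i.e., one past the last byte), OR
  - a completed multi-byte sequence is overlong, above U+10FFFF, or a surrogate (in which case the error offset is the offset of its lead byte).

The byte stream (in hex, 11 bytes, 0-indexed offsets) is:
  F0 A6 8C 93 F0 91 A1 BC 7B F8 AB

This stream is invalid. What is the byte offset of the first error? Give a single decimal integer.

Answer: 9

Derivation:
Byte[0]=F0: 4-byte lead, need 3 cont bytes. acc=0x0
Byte[1]=A6: continuation. acc=(acc<<6)|0x26=0x26
Byte[2]=8C: continuation. acc=(acc<<6)|0x0C=0x98C
Byte[3]=93: continuation. acc=(acc<<6)|0x13=0x26313
Completed: cp=U+26313 (starts at byte 0)
Byte[4]=F0: 4-byte lead, need 3 cont bytes. acc=0x0
Byte[5]=91: continuation. acc=(acc<<6)|0x11=0x11
Byte[6]=A1: continuation. acc=(acc<<6)|0x21=0x461
Byte[7]=BC: continuation. acc=(acc<<6)|0x3C=0x1187C
Completed: cp=U+1187C (starts at byte 4)
Byte[8]=7B: 1-byte ASCII. cp=U+007B
Byte[9]=F8: INVALID lead byte (not 0xxx/110x/1110/11110)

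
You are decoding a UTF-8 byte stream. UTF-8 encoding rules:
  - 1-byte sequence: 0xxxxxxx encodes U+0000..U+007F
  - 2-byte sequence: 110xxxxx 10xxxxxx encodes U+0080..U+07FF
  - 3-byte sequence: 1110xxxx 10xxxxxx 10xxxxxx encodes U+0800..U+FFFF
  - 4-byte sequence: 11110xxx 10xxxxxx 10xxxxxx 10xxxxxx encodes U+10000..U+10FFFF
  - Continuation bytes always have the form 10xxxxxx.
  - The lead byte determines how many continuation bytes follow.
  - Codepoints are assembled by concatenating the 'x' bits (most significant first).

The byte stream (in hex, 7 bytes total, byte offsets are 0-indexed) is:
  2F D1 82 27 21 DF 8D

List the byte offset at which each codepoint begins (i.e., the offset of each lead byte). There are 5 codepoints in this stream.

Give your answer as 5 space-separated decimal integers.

Answer: 0 1 3 4 5

Derivation:
Byte[0]=2F: 1-byte ASCII. cp=U+002F
Byte[1]=D1: 2-byte lead, need 1 cont bytes. acc=0x11
Byte[2]=82: continuation. acc=(acc<<6)|0x02=0x442
Completed: cp=U+0442 (starts at byte 1)
Byte[3]=27: 1-byte ASCII. cp=U+0027
Byte[4]=21: 1-byte ASCII. cp=U+0021
Byte[5]=DF: 2-byte lead, need 1 cont bytes. acc=0x1F
Byte[6]=8D: continuation. acc=(acc<<6)|0x0D=0x7CD
Completed: cp=U+07CD (starts at byte 5)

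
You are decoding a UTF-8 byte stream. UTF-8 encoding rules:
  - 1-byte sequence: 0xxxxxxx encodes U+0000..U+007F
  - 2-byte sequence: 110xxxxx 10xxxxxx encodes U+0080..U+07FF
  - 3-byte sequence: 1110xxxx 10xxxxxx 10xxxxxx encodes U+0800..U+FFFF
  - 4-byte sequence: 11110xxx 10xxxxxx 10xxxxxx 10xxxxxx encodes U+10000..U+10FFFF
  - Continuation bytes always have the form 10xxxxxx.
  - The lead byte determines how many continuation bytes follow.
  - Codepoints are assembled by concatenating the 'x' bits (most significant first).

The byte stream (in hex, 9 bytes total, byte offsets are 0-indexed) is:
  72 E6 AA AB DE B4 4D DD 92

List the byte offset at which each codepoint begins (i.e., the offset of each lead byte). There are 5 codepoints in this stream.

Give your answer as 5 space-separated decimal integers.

Byte[0]=72: 1-byte ASCII. cp=U+0072
Byte[1]=E6: 3-byte lead, need 2 cont bytes. acc=0x6
Byte[2]=AA: continuation. acc=(acc<<6)|0x2A=0x1AA
Byte[3]=AB: continuation. acc=(acc<<6)|0x2B=0x6AAB
Completed: cp=U+6AAB (starts at byte 1)
Byte[4]=DE: 2-byte lead, need 1 cont bytes. acc=0x1E
Byte[5]=B4: continuation. acc=(acc<<6)|0x34=0x7B4
Completed: cp=U+07B4 (starts at byte 4)
Byte[6]=4D: 1-byte ASCII. cp=U+004D
Byte[7]=DD: 2-byte lead, need 1 cont bytes. acc=0x1D
Byte[8]=92: continuation. acc=(acc<<6)|0x12=0x752
Completed: cp=U+0752 (starts at byte 7)

Answer: 0 1 4 6 7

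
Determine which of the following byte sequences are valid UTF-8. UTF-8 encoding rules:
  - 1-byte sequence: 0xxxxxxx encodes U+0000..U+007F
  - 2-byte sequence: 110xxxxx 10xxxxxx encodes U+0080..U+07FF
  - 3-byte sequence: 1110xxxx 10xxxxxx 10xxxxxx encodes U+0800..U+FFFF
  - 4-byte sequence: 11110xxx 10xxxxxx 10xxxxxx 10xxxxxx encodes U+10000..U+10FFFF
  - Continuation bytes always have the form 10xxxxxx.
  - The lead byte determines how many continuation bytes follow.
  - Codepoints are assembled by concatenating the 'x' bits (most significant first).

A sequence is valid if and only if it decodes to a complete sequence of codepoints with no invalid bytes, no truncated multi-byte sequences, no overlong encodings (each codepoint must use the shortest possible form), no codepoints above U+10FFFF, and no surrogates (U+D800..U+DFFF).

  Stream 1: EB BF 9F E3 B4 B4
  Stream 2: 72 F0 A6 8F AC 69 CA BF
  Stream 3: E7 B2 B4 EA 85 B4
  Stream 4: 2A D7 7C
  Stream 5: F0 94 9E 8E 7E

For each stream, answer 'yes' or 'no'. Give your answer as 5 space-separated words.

Answer: yes yes yes no yes

Derivation:
Stream 1: decodes cleanly. VALID
Stream 2: decodes cleanly. VALID
Stream 3: decodes cleanly. VALID
Stream 4: error at byte offset 2. INVALID
Stream 5: decodes cleanly. VALID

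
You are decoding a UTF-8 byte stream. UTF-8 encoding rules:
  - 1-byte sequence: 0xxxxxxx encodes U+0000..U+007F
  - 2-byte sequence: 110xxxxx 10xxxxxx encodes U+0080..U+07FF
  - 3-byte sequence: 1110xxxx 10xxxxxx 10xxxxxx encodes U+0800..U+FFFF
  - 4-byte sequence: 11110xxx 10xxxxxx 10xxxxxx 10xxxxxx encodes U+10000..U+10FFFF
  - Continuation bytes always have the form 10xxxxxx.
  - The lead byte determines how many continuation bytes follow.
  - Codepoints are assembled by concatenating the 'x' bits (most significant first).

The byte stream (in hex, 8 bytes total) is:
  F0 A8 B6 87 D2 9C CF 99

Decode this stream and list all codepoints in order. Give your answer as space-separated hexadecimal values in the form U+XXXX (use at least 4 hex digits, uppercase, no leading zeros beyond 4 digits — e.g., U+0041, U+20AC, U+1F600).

Answer: U+28D87 U+049C U+03D9

Derivation:
Byte[0]=F0: 4-byte lead, need 3 cont bytes. acc=0x0
Byte[1]=A8: continuation. acc=(acc<<6)|0x28=0x28
Byte[2]=B6: continuation. acc=(acc<<6)|0x36=0xA36
Byte[3]=87: continuation. acc=(acc<<6)|0x07=0x28D87
Completed: cp=U+28D87 (starts at byte 0)
Byte[4]=D2: 2-byte lead, need 1 cont bytes. acc=0x12
Byte[5]=9C: continuation. acc=(acc<<6)|0x1C=0x49C
Completed: cp=U+049C (starts at byte 4)
Byte[6]=CF: 2-byte lead, need 1 cont bytes. acc=0xF
Byte[7]=99: continuation. acc=(acc<<6)|0x19=0x3D9
Completed: cp=U+03D9 (starts at byte 6)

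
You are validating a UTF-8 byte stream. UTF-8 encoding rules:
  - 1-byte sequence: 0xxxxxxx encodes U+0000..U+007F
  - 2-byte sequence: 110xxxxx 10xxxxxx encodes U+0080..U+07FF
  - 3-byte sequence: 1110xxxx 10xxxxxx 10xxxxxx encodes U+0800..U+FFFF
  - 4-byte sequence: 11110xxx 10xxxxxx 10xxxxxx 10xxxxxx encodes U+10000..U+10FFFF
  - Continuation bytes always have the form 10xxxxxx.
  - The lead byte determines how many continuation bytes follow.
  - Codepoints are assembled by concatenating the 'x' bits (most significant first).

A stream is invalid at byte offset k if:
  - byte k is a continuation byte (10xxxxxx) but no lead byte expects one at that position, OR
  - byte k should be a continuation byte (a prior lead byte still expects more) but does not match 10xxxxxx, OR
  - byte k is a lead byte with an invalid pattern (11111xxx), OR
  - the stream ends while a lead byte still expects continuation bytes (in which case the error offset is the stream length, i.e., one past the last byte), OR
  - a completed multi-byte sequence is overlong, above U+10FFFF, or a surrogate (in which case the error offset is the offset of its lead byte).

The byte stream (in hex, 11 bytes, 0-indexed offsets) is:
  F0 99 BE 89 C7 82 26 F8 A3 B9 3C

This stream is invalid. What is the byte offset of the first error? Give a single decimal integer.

Byte[0]=F0: 4-byte lead, need 3 cont bytes. acc=0x0
Byte[1]=99: continuation. acc=(acc<<6)|0x19=0x19
Byte[2]=BE: continuation. acc=(acc<<6)|0x3E=0x67E
Byte[3]=89: continuation. acc=(acc<<6)|0x09=0x19F89
Completed: cp=U+19F89 (starts at byte 0)
Byte[4]=C7: 2-byte lead, need 1 cont bytes. acc=0x7
Byte[5]=82: continuation. acc=(acc<<6)|0x02=0x1C2
Completed: cp=U+01C2 (starts at byte 4)
Byte[6]=26: 1-byte ASCII. cp=U+0026
Byte[7]=F8: INVALID lead byte (not 0xxx/110x/1110/11110)

Answer: 7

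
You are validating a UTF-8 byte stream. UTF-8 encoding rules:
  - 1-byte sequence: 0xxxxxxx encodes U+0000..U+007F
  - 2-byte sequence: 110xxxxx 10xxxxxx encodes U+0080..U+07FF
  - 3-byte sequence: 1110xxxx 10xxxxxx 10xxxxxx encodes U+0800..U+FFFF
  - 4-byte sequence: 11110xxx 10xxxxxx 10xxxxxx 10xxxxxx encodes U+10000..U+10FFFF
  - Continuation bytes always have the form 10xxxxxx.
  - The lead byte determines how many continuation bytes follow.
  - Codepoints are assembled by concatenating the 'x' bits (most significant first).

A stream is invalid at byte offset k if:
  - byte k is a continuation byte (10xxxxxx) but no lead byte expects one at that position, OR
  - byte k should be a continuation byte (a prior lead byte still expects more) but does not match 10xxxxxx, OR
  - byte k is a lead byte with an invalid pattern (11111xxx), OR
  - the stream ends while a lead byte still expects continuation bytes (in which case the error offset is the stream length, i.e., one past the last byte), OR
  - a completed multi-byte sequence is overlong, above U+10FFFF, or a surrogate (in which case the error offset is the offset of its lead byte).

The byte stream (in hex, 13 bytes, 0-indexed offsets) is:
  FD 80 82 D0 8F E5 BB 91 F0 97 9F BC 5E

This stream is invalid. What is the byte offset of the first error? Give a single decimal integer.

Byte[0]=FD: INVALID lead byte (not 0xxx/110x/1110/11110)

Answer: 0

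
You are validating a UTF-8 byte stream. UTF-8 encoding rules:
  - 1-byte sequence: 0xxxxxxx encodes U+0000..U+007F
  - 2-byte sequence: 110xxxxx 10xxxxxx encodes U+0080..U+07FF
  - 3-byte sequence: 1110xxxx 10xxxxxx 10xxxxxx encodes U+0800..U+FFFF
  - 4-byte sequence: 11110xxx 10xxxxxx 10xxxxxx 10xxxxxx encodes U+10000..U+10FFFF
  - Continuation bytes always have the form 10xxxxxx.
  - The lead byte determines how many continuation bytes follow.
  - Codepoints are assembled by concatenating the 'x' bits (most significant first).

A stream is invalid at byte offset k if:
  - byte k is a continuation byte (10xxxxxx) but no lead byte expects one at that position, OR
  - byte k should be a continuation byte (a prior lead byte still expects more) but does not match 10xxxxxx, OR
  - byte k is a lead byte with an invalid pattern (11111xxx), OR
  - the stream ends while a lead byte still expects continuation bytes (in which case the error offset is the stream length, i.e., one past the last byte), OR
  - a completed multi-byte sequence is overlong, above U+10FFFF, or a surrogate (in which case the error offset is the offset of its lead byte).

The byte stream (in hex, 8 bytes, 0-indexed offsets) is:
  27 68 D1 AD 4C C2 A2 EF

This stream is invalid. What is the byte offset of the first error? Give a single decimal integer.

Answer: 8

Derivation:
Byte[0]=27: 1-byte ASCII. cp=U+0027
Byte[1]=68: 1-byte ASCII. cp=U+0068
Byte[2]=D1: 2-byte lead, need 1 cont bytes. acc=0x11
Byte[3]=AD: continuation. acc=(acc<<6)|0x2D=0x46D
Completed: cp=U+046D (starts at byte 2)
Byte[4]=4C: 1-byte ASCII. cp=U+004C
Byte[5]=C2: 2-byte lead, need 1 cont bytes. acc=0x2
Byte[6]=A2: continuation. acc=(acc<<6)|0x22=0xA2
Completed: cp=U+00A2 (starts at byte 5)
Byte[7]=EF: 3-byte lead, need 2 cont bytes. acc=0xF
Byte[8]: stream ended, expected continuation. INVALID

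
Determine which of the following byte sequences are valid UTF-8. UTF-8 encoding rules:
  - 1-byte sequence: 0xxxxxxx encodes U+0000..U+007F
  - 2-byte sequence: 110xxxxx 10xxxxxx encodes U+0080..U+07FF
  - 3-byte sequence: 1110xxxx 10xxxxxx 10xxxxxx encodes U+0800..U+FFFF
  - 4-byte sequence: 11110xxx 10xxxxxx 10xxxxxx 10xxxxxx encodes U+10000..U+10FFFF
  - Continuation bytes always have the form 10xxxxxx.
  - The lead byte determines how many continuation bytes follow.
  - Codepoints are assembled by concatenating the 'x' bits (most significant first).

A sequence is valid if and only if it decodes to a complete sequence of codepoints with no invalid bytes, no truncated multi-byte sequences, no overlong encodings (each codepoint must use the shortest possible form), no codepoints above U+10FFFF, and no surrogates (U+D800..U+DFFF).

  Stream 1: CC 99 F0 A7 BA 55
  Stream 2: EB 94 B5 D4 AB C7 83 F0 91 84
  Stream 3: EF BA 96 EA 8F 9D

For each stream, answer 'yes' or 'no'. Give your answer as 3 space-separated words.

Answer: no no yes

Derivation:
Stream 1: error at byte offset 5. INVALID
Stream 2: error at byte offset 10. INVALID
Stream 3: decodes cleanly. VALID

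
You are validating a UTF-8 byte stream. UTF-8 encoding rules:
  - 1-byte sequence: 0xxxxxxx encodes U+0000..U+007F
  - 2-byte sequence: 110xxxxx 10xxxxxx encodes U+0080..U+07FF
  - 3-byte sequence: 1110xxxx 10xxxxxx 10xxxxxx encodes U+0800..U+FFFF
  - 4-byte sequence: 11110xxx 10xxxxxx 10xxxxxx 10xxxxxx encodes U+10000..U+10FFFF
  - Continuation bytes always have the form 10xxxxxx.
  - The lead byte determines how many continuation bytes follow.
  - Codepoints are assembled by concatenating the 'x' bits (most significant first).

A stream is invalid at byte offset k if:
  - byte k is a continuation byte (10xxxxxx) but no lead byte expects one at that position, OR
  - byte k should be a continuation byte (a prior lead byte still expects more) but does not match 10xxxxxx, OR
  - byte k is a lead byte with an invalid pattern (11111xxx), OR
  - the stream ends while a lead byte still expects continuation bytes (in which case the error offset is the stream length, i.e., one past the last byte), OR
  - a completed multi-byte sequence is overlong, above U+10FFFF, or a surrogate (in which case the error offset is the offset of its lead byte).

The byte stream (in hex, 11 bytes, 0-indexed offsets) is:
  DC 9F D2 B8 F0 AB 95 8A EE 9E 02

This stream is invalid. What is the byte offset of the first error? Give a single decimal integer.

Answer: 10

Derivation:
Byte[0]=DC: 2-byte lead, need 1 cont bytes. acc=0x1C
Byte[1]=9F: continuation. acc=(acc<<6)|0x1F=0x71F
Completed: cp=U+071F (starts at byte 0)
Byte[2]=D2: 2-byte lead, need 1 cont bytes. acc=0x12
Byte[3]=B8: continuation. acc=(acc<<6)|0x38=0x4B8
Completed: cp=U+04B8 (starts at byte 2)
Byte[4]=F0: 4-byte lead, need 3 cont bytes. acc=0x0
Byte[5]=AB: continuation. acc=(acc<<6)|0x2B=0x2B
Byte[6]=95: continuation. acc=(acc<<6)|0x15=0xAD5
Byte[7]=8A: continuation. acc=(acc<<6)|0x0A=0x2B54A
Completed: cp=U+2B54A (starts at byte 4)
Byte[8]=EE: 3-byte lead, need 2 cont bytes. acc=0xE
Byte[9]=9E: continuation. acc=(acc<<6)|0x1E=0x39E
Byte[10]=02: expected 10xxxxxx continuation. INVALID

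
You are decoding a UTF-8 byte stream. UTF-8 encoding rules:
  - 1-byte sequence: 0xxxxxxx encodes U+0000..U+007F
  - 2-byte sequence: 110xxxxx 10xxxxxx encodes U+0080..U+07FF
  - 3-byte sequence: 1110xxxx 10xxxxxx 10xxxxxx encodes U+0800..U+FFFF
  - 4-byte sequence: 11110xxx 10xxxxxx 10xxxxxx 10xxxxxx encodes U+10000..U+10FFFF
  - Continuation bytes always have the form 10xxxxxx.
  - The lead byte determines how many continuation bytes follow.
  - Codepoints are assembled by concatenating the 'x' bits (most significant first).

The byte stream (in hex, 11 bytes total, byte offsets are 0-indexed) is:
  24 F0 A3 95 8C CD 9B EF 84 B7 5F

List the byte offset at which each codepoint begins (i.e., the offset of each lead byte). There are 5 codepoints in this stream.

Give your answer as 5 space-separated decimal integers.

Answer: 0 1 5 7 10

Derivation:
Byte[0]=24: 1-byte ASCII. cp=U+0024
Byte[1]=F0: 4-byte lead, need 3 cont bytes. acc=0x0
Byte[2]=A3: continuation. acc=(acc<<6)|0x23=0x23
Byte[3]=95: continuation. acc=(acc<<6)|0x15=0x8D5
Byte[4]=8C: continuation. acc=(acc<<6)|0x0C=0x2354C
Completed: cp=U+2354C (starts at byte 1)
Byte[5]=CD: 2-byte lead, need 1 cont bytes. acc=0xD
Byte[6]=9B: continuation. acc=(acc<<6)|0x1B=0x35B
Completed: cp=U+035B (starts at byte 5)
Byte[7]=EF: 3-byte lead, need 2 cont bytes. acc=0xF
Byte[8]=84: continuation. acc=(acc<<6)|0x04=0x3C4
Byte[9]=B7: continuation. acc=(acc<<6)|0x37=0xF137
Completed: cp=U+F137 (starts at byte 7)
Byte[10]=5F: 1-byte ASCII. cp=U+005F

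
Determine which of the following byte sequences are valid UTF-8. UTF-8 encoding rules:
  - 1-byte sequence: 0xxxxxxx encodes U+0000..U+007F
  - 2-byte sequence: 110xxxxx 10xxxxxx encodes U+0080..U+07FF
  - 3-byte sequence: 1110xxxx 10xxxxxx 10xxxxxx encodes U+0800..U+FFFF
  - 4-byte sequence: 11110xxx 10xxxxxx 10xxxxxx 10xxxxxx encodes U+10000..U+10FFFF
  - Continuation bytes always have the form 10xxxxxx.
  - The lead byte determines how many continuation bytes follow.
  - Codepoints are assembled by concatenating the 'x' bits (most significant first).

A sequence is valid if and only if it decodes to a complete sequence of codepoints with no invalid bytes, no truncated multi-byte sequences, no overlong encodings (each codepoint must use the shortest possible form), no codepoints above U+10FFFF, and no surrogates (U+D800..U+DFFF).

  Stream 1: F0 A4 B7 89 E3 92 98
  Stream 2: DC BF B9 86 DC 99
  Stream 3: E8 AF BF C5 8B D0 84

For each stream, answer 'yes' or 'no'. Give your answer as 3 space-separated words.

Answer: yes no yes

Derivation:
Stream 1: decodes cleanly. VALID
Stream 2: error at byte offset 2. INVALID
Stream 3: decodes cleanly. VALID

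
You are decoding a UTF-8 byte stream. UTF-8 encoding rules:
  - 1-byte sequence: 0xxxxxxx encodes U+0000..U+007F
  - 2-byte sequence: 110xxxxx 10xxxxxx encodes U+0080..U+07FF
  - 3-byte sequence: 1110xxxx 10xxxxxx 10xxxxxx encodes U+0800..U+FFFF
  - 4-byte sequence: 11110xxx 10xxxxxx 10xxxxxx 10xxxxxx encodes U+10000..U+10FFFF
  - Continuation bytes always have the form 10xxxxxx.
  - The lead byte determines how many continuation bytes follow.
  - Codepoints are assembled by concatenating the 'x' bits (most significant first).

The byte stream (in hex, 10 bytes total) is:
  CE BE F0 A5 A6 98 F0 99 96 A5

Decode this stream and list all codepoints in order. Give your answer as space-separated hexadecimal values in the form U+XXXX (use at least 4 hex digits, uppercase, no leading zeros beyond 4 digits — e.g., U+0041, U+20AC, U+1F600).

Byte[0]=CE: 2-byte lead, need 1 cont bytes. acc=0xE
Byte[1]=BE: continuation. acc=(acc<<6)|0x3E=0x3BE
Completed: cp=U+03BE (starts at byte 0)
Byte[2]=F0: 4-byte lead, need 3 cont bytes. acc=0x0
Byte[3]=A5: continuation. acc=(acc<<6)|0x25=0x25
Byte[4]=A6: continuation. acc=(acc<<6)|0x26=0x966
Byte[5]=98: continuation. acc=(acc<<6)|0x18=0x25998
Completed: cp=U+25998 (starts at byte 2)
Byte[6]=F0: 4-byte lead, need 3 cont bytes. acc=0x0
Byte[7]=99: continuation. acc=(acc<<6)|0x19=0x19
Byte[8]=96: continuation. acc=(acc<<6)|0x16=0x656
Byte[9]=A5: continuation. acc=(acc<<6)|0x25=0x195A5
Completed: cp=U+195A5 (starts at byte 6)

Answer: U+03BE U+25998 U+195A5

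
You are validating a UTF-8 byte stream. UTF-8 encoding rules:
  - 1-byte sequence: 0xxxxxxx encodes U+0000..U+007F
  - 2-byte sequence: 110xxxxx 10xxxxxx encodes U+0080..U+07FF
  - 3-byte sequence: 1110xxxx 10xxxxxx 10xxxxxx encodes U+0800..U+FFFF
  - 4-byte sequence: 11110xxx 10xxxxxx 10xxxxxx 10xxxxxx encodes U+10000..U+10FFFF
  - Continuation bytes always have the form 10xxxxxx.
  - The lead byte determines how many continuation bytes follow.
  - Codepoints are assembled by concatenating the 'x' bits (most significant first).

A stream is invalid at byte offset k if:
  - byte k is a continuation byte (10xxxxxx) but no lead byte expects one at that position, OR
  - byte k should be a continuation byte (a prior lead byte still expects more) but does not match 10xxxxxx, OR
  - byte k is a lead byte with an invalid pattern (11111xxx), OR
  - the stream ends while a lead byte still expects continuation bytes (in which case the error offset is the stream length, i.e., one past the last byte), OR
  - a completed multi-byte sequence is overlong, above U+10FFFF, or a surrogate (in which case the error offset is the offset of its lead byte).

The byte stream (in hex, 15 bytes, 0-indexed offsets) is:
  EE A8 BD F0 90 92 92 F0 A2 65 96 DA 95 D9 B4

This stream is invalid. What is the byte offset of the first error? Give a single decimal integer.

Answer: 9

Derivation:
Byte[0]=EE: 3-byte lead, need 2 cont bytes. acc=0xE
Byte[1]=A8: continuation. acc=(acc<<6)|0x28=0x3A8
Byte[2]=BD: continuation. acc=(acc<<6)|0x3D=0xEA3D
Completed: cp=U+EA3D (starts at byte 0)
Byte[3]=F0: 4-byte lead, need 3 cont bytes. acc=0x0
Byte[4]=90: continuation. acc=(acc<<6)|0x10=0x10
Byte[5]=92: continuation. acc=(acc<<6)|0x12=0x412
Byte[6]=92: continuation. acc=(acc<<6)|0x12=0x10492
Completed: cp=U+10492 (starts at byte 3)
Byte[7]=F0: 4-byte lead, need 3 cont bytes. acc=0x0
Byte[8]=A2: continuation. acc=(acc<<6)|0x22=0x22
Byte[9]=65: expected 10xxxxxx continuation. INVALID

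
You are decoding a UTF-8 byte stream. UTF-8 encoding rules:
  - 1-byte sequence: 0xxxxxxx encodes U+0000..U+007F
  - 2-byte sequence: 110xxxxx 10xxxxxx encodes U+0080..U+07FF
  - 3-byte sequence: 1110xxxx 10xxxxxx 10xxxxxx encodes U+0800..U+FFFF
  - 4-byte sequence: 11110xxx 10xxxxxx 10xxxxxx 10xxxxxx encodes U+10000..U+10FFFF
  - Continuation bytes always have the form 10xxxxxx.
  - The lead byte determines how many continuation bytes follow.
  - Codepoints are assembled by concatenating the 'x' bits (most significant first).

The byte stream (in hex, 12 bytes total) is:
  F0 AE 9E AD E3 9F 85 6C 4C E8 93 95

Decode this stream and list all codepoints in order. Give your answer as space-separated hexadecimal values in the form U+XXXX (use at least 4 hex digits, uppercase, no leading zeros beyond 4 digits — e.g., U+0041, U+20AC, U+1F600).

Byte[0]=F0: 4-byte lead, need 3 cont bytes. acc=0x0
Byte[1]=AE: continuation. acc=(acc<<6)|0x2E=0x2E
Byte[2]=9E: continuation. acc=(acc<<6)|0x1E=0xB9E
Byte[3]=AD: continuation. acc=(acc<<6)|0x2D=0x2E7AD
Completed: cp=U+2E7AD (starts at byte 0)
Byte[4]=E3: 3-byte lead, need 2 cont bytes. acc=0x3
Byte[5]=9F: continuation. acc=(acc<<6)|0x1F=0xDF
Byte[6]=85: continuation. acc=(acc<<6)|0x05=0x37C5
Completed: cp=U+37C5 (starts at byte 4)
Byte[7]=6C: 1-byte ASCII. cp=U+006C
Byte[8]=4C: 1-byte ASCII. cp=U+004C
Byte[9]=E8: 3-byte lead, need 2 cont bytes. acc=0x8
Byte[10]=93: continuation. acc=(acc<<6)|0x13=0x213
Byte[11]=95: continuation. acc=(acc<<6)|0x15=0x84D5
Completed: cp=U+84D5 (starts at byte 9)

Answer: U+2E7AD U+37C5 U+006C U+004C U+84D5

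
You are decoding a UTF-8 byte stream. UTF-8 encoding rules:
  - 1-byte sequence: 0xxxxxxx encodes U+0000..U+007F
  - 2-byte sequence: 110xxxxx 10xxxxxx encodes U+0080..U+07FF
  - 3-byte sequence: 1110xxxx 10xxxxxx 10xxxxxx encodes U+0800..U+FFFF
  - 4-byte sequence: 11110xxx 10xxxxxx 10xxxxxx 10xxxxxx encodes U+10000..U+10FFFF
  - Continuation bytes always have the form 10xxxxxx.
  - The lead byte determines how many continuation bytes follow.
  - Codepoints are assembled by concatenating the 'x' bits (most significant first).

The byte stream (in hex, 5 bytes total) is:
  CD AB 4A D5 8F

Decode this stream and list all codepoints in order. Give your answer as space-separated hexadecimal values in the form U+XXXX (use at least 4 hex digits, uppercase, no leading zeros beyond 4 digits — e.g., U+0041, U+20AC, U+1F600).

Answer: U+036B U+004A U+054F

Derivation:
Byte[0]=CD: 2-byte lead, need 1 cont bytes. acc=0xD
Byte[1]=AB: continuation. acc=(acc<<6)|0x2B=0x36B
Completed: cp=U+036B (starts at byte 0)
Byte[2]=4A: 1-byte ASCII. cp=U+004A
Byte[3]=D5: 2-byte lead, need 1 cont bytes. acc=0x15
Byte[4]=8F: continuation. acc=(acc<<6)|0x0F=0x54F
Completed: cp=U+054F (starts at byte 3)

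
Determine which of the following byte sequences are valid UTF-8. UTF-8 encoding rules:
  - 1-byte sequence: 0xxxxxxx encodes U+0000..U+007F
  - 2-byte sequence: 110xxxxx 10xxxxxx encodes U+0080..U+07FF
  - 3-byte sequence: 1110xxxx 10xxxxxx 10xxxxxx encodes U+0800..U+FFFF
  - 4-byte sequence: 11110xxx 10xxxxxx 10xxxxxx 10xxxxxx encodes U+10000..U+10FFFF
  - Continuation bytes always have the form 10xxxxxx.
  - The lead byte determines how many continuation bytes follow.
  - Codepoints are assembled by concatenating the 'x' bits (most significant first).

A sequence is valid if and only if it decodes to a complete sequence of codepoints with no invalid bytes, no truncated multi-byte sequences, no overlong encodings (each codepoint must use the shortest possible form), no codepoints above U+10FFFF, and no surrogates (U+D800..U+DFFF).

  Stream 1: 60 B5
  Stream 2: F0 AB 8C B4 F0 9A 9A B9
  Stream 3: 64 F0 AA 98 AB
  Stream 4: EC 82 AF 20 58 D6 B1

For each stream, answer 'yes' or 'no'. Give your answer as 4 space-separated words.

Stream 1: error at byte offset 1. INVALID
Stream 2: decodes cleanly. VALID
Stream 3: decodes cleanly. VALID
Stream 4: decodes cleanly. VALID

Answer: no yes yes yes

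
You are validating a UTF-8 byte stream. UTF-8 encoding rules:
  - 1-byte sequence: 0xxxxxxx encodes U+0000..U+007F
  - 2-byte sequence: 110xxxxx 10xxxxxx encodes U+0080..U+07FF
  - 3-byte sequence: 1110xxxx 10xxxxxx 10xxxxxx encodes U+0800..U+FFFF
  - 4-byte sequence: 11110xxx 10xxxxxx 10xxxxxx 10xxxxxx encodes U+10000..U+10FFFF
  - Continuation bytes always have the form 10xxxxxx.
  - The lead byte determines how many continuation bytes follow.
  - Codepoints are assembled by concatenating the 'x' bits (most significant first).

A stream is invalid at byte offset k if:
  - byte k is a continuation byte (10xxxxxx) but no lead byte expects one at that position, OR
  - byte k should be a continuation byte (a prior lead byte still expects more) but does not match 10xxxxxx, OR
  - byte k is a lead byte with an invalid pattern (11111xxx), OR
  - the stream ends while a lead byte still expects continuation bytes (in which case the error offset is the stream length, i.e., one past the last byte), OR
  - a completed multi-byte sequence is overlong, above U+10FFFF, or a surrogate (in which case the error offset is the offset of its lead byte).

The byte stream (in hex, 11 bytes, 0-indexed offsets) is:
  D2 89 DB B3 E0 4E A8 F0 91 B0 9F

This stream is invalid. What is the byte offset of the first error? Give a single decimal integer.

Answer: 5

Derivation:
Byte[0]=D2: 2-byte lead, need 1 cont bytes. acc=0x12
Byte[1]=89: continuation. acc=(acc<<6)|0x09=0x489
Completed: cp=U+0489 (starts at byte 0)
Byte[2]=DB: 2-byte lead, need 1 cont bytes. acc=0x1B
Byte[3]=B3: continuation. acc=(acc<<6)|0x33=0x6F3
Completed: cp=U+06F3 (starts at byte 2)
Byte[4]=E0: 3-byte lead, need 2 cont bytes. acc=0x0
Byte[5]=4E: expected 10xxxxxx continuation. INVALID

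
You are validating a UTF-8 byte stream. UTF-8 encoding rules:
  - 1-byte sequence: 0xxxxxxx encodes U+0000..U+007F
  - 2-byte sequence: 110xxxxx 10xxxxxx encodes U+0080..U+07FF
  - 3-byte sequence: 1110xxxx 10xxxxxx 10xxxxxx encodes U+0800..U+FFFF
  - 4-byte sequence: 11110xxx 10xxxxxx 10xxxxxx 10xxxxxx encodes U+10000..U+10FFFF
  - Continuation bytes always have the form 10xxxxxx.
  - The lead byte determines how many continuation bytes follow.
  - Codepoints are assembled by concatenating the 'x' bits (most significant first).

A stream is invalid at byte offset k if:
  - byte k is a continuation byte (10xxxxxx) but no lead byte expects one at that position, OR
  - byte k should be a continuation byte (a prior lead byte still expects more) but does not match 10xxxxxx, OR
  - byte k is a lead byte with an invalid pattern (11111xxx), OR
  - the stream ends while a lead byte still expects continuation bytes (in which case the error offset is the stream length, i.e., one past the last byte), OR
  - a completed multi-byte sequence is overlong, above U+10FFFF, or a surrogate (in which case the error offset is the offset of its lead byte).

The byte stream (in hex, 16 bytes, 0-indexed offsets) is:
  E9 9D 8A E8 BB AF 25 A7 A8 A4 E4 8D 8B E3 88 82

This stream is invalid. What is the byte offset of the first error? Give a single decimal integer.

Answer: 7

Derivation:
Byte[0]=E9: 3-byte lead, need 2 cont bytes. acc=0x9
Byte[1]=9D: continuation. acc=(acc<<6)|0x1D=0x25D
Byte[2]=8A: continuation. acc=(acc<<6)|0x0A=0x974A
Completed: cp=U+974A (starts at byte 0)
Byte[3]=E8: 3-byte lead, need 2 cont bytes. acc=0x8
Byte[4]=BB: continuation. acc=(acc<<6)|0x3B=0x23B
Byte[5]=AF: continuation. acc=(acc<<6)|0x2F=0x8EEF
Completed: cp=U+8EEF (starts at byte 3)
Byte[6]=25: 1-byte ASCII. cp=U+0025
Byte[7]=A7: INVALID lead byte (not 0xxx/110x/1110/11110)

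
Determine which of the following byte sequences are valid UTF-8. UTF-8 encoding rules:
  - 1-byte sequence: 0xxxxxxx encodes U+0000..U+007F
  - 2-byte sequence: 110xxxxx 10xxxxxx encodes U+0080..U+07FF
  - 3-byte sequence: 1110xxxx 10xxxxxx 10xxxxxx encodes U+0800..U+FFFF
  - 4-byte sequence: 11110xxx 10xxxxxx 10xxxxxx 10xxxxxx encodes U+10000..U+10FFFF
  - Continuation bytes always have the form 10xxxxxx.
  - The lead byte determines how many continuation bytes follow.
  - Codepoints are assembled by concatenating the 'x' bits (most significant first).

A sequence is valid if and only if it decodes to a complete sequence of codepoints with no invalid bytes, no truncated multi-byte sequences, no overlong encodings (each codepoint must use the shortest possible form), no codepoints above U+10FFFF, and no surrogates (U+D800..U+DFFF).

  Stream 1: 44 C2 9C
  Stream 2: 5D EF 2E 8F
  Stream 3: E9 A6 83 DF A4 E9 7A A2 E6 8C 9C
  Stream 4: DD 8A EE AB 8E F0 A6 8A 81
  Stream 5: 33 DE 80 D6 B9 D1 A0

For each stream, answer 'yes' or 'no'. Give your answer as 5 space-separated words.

Stream 1: decodes cleanly. VALID
Stream 2: error at byte offset 2. INVALID
Stream 3: error at byte offset 6. INVALID
Stream 4: decodes cleanly. VALID
Stream 5: decodes cleanly. VALID

Answer: yes no no yes yes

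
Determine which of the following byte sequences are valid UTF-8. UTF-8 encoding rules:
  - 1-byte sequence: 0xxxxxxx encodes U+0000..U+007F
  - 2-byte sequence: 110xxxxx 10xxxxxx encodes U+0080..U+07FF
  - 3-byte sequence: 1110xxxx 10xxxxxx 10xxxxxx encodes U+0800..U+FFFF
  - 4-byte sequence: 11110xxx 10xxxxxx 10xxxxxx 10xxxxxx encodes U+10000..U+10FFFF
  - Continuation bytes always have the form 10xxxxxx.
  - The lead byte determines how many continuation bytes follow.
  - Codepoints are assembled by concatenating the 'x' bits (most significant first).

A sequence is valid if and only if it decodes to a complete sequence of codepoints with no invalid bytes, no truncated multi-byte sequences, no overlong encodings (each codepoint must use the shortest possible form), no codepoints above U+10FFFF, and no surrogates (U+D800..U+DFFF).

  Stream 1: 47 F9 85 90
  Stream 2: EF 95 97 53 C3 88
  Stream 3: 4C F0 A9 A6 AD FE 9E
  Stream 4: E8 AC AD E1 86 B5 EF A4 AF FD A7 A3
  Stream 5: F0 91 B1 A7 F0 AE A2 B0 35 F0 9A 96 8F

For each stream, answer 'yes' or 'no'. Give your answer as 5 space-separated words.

Stream 1: error at byte offset 1. INVALID
Stream 2: decodes cleanly. VALID
Stream 3: error at byte offset 5. INVALID
Stream 4: error at byte offset 9. INVALID
Stream 5: decodes cleanly. VALID

Answer: no yes no no yes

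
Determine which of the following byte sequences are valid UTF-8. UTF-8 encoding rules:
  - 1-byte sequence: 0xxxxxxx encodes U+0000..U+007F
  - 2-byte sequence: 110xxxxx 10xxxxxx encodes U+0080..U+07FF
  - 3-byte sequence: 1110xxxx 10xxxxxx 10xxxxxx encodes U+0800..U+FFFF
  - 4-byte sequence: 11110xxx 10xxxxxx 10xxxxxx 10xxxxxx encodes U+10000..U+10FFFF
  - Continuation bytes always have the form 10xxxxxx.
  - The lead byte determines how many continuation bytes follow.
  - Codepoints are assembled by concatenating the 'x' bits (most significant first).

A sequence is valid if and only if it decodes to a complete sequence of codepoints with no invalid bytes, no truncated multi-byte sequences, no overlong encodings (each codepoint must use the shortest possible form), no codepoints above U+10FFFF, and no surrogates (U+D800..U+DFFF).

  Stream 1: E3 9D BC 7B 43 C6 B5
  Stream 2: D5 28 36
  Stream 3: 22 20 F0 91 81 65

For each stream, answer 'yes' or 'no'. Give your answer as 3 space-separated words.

Answer: yes no no

Derivation:
Stream 1: decodes cleanly. VALID
Stream 2: error at byte offset 1. INVALID
Stream 3: error at byte offset 5. INVALID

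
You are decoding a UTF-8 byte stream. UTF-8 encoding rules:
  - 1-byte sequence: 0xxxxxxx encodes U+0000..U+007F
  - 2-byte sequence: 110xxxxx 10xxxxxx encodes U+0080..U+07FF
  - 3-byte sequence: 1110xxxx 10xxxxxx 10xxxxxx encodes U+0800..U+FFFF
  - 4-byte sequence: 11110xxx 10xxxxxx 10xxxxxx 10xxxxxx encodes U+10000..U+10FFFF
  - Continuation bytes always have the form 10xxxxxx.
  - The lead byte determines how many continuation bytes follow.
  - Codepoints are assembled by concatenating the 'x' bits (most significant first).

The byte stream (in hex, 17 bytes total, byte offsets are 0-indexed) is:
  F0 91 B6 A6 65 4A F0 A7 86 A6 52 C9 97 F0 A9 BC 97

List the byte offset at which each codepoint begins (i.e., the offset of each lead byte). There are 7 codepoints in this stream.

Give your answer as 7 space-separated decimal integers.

Byte[0]=F0: 4-byte lead, need 3 cont bytes. acc=0x0
Byte[1]=91: continuation. acc=(acc<<6)|0x11=0x11
Byte[2]=B6: continuation. acc=(acc<<6)|0x36=0x476
Byte[3]=A6: continuation. acc=(acc<<6)|0x26=0x11DA6
Completed: cp=U+11DA6 (starts at byte 0)
Byte[4]=65: 1-byte ASCII. cp=U+0065
Byte[5]=4A: 1-byte ASCII. cp=U+004A
Byte[6]=F0: 4-byte lead, need 3 cont bytes. acc=0x0
Byte[7]=A7: continuation. acc=(acc<<6)|0x27=0x27
Byte[8]=86: continuation. acc=(acc<<6)|0x06=0x9C6
Byte[9]=A6: continuation. acc=(acc<<6)|0x26=0x271A6
Completed: cp=U+271A6 (starts at byte 6)
Byte[10]=52: 1-byte ASCII. cp=U+0052
Byte[11]=C9: 2-byte lead, need 1 cont bytes. acc=0x9
Byte[12]=97: continuation. acc=(acc<<6)|0x17=0x257
Completed: cp=U+0257 (starts at byte 11)
Byte[13]=F0: 4-byte lead, need 3 cont bytes. acc=0x0
Byte[14]=A9: continuation. acc=(acc<<6)|0x29=0x29
Byte[15]=BC: continuation. acc=(acc<<6)|0x3C=0xA7C
Byte[16]=97: continuation. acc=(acc<<6)|0x17=0x29F17
Completed: cp=U+29F17 (starts at byte 13)

Answer: 0 4 5 6 10 11 13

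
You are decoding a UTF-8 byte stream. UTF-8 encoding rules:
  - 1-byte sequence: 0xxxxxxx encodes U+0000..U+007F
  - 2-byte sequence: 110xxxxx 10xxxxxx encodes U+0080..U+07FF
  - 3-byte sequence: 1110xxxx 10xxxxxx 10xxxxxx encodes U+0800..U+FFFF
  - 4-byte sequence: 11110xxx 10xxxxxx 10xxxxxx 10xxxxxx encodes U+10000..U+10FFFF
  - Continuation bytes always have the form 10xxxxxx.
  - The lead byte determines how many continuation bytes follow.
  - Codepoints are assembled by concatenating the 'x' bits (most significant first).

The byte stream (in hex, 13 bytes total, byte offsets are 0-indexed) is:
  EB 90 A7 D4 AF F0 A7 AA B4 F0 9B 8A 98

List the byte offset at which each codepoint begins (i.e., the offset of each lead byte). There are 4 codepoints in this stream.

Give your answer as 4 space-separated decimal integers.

Answer: 0 3 5 9

Derivation:
Byte[0]=EB: 3-byte lead, need 2 cont bytes. acc=0xB
Byte[1]=90: continuation. acc=(acc<<6)|0x10=0x2D0
Byte[2]=A7: continuation. acc=(acc<<6)|0x27=0xB427
Completed: cp=U+B427 (starts at byte 0)
Byte[3]=D4: 2-byte lead, need 1 cont bytes. acc=0x14
Byte[4]=AF: continuation. acc=(acc<<6)|0x2F=0x52F
Completed: cp=U+052F (starts at byte 3)
Byte[5]=F0: 4-byte lead, need 3 cont bytes. acc=0x0
Byte[6]=A7: continuation. acc=(acc<<6)|0x27=0x27
Byte[7]=AA: continuation. acc=(acc<<6)|0x2A=0x9EA
Byte[8]=B4: continuation. acc=(acc<<6)|0x34=0x27AB4
Completed: cp=U+27AB4 (starts at byte 5)
Byte[9]=F0: 4-byte lead, need 3 cont bytes. acc=0x0
Byte[10]=9B: continuation. acc=(acc<<6)|0x1B=0x1B
Byte[11]=8A: continuation. acc=(acc<<6)|0x0A=0x6CA
Byte[12]=98: continuation. acc=(acc<<6)|0x18=0x1B298
Completed: cp=U+1B298 (starts at byte 9)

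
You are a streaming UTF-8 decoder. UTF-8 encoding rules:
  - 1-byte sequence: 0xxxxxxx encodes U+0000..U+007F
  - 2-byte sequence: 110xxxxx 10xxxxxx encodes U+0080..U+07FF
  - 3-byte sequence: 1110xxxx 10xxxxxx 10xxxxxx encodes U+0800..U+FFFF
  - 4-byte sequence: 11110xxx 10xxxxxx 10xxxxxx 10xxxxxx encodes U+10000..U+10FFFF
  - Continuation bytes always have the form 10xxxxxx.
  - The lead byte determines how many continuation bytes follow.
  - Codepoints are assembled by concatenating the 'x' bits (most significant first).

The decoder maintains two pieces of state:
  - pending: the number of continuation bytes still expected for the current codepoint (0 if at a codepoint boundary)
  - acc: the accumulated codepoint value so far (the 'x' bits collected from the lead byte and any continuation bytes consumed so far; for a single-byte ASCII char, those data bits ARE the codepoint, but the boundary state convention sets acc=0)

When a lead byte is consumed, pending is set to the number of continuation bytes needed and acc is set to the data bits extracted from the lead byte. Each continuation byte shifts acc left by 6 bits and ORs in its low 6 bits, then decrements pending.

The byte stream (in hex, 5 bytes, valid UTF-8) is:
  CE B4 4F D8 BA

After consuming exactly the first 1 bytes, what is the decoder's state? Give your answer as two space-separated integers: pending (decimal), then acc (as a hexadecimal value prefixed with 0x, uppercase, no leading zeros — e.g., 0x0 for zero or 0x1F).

Answer: 1 0xE

Derivation:
Byte[0]=CE: 2-byte lead. pending=1, acc=0xE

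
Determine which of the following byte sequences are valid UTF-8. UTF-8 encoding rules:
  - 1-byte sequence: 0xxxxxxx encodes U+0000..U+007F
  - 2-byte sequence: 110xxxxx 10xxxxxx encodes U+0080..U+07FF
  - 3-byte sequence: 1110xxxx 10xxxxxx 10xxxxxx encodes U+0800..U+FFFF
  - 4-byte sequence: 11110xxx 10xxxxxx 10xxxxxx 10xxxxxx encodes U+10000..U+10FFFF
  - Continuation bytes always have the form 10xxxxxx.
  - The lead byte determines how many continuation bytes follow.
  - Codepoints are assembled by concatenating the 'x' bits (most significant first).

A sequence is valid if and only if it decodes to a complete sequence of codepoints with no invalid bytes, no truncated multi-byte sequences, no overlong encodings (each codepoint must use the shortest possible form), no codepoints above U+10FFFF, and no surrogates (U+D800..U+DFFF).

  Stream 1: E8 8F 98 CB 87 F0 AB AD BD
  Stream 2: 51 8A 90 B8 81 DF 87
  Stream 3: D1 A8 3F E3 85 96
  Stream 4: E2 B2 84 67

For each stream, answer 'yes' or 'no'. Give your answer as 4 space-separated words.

Answer: yes no yes yes

Derivation:
Stream 1: decodes cleanly. VALID
Stream 2: error at byte offset 1. INVALID
Stream 3: decodes cleanly. VALID
Stream 4: decodes cleanly. VALID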